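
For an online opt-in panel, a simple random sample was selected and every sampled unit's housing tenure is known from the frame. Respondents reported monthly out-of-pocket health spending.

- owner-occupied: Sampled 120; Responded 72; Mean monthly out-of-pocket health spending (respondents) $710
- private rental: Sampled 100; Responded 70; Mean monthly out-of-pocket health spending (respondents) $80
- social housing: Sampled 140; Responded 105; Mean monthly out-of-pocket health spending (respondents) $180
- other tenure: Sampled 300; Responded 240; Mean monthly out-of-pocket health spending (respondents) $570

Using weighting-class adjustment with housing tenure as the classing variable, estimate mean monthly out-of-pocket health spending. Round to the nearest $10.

$440

Response rates by class: owner-occupied 72/120 = 60%, private rental 70/100 = 70%, social housing 105/140 = 75%, other tenure 240/300 = 80%.
Each respondent's weight = sampled/responded in their class; summing within a class gives n_sampled, so:
  owner-occupied: 120 × 710 = 85,200
  private rental: 100 × 80 = 8000
  social housing: 140 × 180 = 25,200
  other tenure: 300 × 570 = 171,000
Adjusted estimate = 289,400 / 660 = 438.485 → $440.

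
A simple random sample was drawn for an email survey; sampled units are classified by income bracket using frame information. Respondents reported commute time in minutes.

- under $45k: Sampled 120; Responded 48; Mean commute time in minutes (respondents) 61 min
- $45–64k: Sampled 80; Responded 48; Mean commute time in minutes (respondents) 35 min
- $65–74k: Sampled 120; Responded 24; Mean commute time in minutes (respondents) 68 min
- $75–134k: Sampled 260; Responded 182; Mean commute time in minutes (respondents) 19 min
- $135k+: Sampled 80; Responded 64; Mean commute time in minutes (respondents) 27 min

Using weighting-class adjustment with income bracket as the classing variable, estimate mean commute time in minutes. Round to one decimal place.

38.5

Class response rates: under $45k 48/120 = 40%, $45–64k 48/80 = 60%, $65–74k 24/120 = 20%, $75–134k 182/260 = 70%, $135k+ 64/80 = 80%.
Weighting each respondent by the inverse class response rate inflates each class back to its sampled size, so the class weight is n_sampled:
  under $45k: 120 × 61 = 7320
  $45–64k: 80 × 35 = 2800
  $65–74k: 120 × 68 = 8160
  $75–134k: 260 × 19 = 4940
  $135k+: 80 × 27 = 2160
Adjusted estimate = 25,380 / 660 = 38.4545 → 38.5.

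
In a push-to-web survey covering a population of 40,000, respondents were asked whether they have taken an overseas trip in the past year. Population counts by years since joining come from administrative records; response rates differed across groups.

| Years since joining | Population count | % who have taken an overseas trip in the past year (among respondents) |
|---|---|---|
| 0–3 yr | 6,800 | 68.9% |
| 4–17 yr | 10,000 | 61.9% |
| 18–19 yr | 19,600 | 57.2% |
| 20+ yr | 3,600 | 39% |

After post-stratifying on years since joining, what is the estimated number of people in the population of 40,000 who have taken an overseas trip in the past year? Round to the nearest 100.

23,500

Estimated count per cell = population count × respondent percentage:
  0–3 yr: 6,800 × 68.9% = 4685.2
  4–17 yr: 10,000 × 61.9% = 6190
  18–19 yr: 19,600 × 57.2% = 11211.2
  20+ yr: 3,600 × 39% = 1404
Estimated total = 23490.4 → 23,500.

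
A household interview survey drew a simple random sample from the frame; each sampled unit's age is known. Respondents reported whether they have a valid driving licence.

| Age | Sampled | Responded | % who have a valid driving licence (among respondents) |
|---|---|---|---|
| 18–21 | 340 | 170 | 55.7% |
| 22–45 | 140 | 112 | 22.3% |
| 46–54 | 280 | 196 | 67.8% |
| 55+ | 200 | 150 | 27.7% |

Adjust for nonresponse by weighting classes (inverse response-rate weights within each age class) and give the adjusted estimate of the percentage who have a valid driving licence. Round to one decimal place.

48.5%

Class response rates: 18–21 170/340 = 50%, 22–45 112/140 = 80%, 46–54 196/280 = 70%, 55+ 150/200 = 75%.
Weighting each respondent by the inverse class response rate inflates each class back to its sampled size, so the class weight is n_sampled:
  18–21: 340 × 55.7 = 18,938
  22–45: 140 × 22.3 = 3122
  46–54: 280 × 67.8 = 18,984
  55+: 200 × 27.7 = 5540
Adjusted estimate = 46,584 / 960 = 48.525 → 48.5%.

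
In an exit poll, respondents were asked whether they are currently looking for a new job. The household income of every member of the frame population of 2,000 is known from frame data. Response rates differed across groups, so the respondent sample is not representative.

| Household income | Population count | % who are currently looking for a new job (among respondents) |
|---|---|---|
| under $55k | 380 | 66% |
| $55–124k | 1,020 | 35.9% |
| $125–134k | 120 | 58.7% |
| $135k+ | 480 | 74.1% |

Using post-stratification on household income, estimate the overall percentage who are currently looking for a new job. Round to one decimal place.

52.2%

Post-stratification weights by population share, not respondent share:
  under $55k: (380/2,000) × 66 = 12.54
  $55–124k: (1,020/2,000) × 35.9 = 18.309
  $125–134k: (120/2,000) × 58.7 = 3.522
  $135k+: (480/2,000) × 74.1 = 17.784
Post-stratified estimate = 52.155 → 52.2%.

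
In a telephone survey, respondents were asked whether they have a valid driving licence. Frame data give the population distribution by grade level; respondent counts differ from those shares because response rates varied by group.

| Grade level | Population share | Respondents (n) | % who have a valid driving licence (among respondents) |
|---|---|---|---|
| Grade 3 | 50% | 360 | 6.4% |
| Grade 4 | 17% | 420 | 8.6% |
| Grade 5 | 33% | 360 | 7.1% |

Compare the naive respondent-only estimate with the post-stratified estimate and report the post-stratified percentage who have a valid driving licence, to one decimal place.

7.0%

Naive respondent-only estimate (weights = respondent counts):
  (360/1140)×6.4 + (420/1140)×8.6 + (360/1140)×7.1 = 7.4316%
Post-stratifying to population shares instead:
  0.5×6.4 + 0.17×8.6 + 0.33×7.1 = 7.005%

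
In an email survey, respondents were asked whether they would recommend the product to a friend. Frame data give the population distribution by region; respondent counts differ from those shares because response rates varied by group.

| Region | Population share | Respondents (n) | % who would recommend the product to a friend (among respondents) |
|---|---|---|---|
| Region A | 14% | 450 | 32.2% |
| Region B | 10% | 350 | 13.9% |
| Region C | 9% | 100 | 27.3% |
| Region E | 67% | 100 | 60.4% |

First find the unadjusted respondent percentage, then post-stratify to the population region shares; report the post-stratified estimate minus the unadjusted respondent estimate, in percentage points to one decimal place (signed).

+20.7 percentage points

Without adjustment, the pooled respondent share is:
  (450/1000)×32.2 + (350/1000)×13.9 + (100/1000)×27.3 + (100/1000)×60.4 = 28.125%
Post-stratifying to population shares instead:
  0.14×32.2 + 0.1×13.9 + 0.09×27.3 + 0.67×60.4 = 48.823%
Difference = 48.823 − 28.125 = 20.698 pp.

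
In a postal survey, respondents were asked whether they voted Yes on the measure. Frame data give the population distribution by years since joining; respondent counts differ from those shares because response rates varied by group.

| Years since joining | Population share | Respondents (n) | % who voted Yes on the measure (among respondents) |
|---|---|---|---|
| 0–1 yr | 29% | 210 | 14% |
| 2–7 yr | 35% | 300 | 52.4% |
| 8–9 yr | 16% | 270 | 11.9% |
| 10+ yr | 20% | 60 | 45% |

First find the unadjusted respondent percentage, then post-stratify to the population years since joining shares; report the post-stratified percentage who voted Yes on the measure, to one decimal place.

Naive respondent-only estimate (weights = respondent counts):
  (210/840)×14 + (300/840)×52.4 + (270/840)×11.9 + (60/840)×45 = 29.2536%
Post-stratifying to population shares instead:
  0.29×14 + 0.35×52.4 + 0.16×11.9 + 0.2×45 = 33.304%

33.3%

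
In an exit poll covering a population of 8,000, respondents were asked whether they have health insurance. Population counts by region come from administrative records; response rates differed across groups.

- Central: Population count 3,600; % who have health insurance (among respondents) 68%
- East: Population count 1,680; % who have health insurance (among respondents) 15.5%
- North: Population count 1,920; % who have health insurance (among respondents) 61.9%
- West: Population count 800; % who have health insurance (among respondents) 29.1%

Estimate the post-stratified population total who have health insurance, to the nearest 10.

Estimated count per cell = population count × respondent percentage:
  Central: 3,600 × 68% = 2448
  East: 1,680 × 15.5% = 260.4
  North: 1,920 × 61.9% = 1188.48
  West: 800 × 29.1% = 232.8
Estimated total = 4129.68 → 4,130.

4,130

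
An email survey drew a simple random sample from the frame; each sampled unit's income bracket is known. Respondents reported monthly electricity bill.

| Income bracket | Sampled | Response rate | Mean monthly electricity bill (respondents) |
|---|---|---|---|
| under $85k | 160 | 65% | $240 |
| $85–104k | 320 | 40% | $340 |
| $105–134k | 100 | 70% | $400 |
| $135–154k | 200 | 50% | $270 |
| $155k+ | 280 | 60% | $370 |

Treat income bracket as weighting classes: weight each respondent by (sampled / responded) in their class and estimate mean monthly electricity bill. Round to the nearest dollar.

Inverse-response-rate weighting restores each class to its sampled count, so class totals weight by n_sampled:
  under $85k: 160 × 240 = 38,400
  $85–104k: 320 × 340 = 108,800
  $105–134k: 100 × 400 = 40,000
  $135–154k: 200 × 270 = 54,000
  $155k+: 280 × 370 = 103,600
Adjusted estimate = 344,800 / 1,060 = 325.283 → $325.

$325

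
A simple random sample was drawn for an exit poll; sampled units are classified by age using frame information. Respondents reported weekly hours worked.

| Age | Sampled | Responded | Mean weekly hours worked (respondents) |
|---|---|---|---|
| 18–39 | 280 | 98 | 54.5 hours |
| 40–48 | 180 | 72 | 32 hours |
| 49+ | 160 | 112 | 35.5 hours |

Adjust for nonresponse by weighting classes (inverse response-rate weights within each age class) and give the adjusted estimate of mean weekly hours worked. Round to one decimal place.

43.1

Class response rates: 18–39 98/280 = 35%, 40–48 72/180 = 40%, 49+ 112/160 = 70%.
Each respondent's weight = sampled/responded in their class; summing within a class gives n_sampled, so:
  18–39: 280 × 54.5 = 15,260
  40–48: 180 × 32 = 5760
  49+: 160 × 35.5 = 5680
Adjusted estimate = 26,700 / 620 = 43.0645 → 43.1.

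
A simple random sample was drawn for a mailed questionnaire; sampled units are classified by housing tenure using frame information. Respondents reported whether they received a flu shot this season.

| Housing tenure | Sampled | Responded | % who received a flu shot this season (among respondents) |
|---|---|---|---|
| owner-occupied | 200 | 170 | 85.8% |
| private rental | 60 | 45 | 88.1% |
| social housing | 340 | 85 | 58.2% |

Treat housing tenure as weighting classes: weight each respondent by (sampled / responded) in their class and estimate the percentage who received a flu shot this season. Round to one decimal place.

70.4%

Class response rates: owner-occupied 170/200 = 85%, private rental 45/60 = 75%, social housing 85/340 = 25%.
Inverse-response-rate weighting restores each class to its sampled count, so class totals weight by n_sampled:
  owner-occupied: 200 × 85.8 = 17,160
  private rental: 60 × 88.1 = 5286
  social housing: 340 × 58.2 = 19,788
Adjusted estimate = 42,234 / 600 = 70.39 → 70.4%.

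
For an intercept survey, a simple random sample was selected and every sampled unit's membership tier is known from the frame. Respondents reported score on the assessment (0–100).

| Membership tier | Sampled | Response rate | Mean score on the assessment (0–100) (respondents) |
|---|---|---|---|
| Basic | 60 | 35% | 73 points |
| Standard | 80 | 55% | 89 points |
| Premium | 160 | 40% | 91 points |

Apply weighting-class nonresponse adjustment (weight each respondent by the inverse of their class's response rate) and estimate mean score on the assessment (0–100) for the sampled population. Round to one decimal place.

86.9

Each respondent's weight = sampled/responded in their class; summing within a class gives n_sampled, so:
  Basic: 60 × 73 = 4380
  Standard: 80 × 89 = 7120
  Premium: 160 × 91 = 14,560
Adjusted estimate = 26,060 / 300 = 86.8667 → 86.9.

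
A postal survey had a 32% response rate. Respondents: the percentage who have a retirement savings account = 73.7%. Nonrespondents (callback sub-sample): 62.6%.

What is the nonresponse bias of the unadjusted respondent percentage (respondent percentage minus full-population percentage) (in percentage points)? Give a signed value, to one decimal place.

Nonresponse fraction = 1 − 0.32 = 0.68.
Bias = (nonresponse fraction) × (respondent percentage − nonrespondent percentage)
     = 0.68 × (73.7 − 62.6) = 0.68 × 11.1 = 7.548.

+7.5 percentage points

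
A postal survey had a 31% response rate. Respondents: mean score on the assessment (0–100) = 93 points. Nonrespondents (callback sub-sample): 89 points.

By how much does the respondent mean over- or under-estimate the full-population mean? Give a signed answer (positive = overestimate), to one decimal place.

+2.8

Nonresponse fraction = 1 − 0.31 = 0.69.
Bias = (nonresponse fraction) × (respondent mean − nonrespondent mean)
     = 0.69 × (93 − 89) = 0.69 × 4 = 2.76.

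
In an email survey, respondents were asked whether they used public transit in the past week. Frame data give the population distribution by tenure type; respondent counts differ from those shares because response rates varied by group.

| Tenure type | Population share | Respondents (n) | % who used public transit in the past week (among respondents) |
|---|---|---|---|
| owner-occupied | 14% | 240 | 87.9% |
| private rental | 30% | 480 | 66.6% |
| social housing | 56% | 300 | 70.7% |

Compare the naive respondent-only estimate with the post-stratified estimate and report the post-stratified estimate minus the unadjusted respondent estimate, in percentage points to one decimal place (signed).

Naive respondent-only estimate (weights = respondent counts):
  (240/1020)×87.9 + (480/1020)×66.6 + (300/1020)×70.7 = 72.8176%
Reweighting by population tenure type shares:
  0.14×87.9 + 0.3×66.6 + 0.56×70.7 = 71.878%
Difference = 71.878 − 72.8176 = -0.9396 pp.

-0.9 percentage points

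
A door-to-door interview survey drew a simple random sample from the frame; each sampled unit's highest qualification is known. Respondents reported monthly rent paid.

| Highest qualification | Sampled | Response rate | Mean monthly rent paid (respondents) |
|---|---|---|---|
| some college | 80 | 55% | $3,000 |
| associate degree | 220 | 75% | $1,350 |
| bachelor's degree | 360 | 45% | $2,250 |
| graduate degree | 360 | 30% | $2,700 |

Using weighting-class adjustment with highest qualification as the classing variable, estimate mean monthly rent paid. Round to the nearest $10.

Inverse-response-rate weighting restores each class to its sampled count, so class totals weight by n_sampled:
  some college: 80 × 3000 = 240,000
  associate degree: 220 × 1350 = 297,000
  bachelor's degree: 360 × 2250 = 810,000
  graduate degree: 360 × 2700 = 972,000
Adjusted estimate = 2,319,000 / 1,020 = 2273.53 → $2,270.

$2,270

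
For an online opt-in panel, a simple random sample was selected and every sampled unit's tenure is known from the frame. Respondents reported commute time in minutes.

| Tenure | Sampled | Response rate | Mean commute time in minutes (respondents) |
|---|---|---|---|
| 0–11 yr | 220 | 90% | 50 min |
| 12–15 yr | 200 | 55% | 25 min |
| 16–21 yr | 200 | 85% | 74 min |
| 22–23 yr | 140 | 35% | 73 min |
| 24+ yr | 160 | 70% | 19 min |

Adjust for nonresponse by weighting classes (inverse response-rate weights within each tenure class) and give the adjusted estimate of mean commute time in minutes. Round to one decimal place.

Each respondent's weight = sampled/responded in their class; summing within a class gives n_sampled, so:
  0–11 yr: 220 × 50 = 11,000
  12–15 yr: 200 × 25 = 5000
  16–21 yr: 200 × 74 = 14,800
  22–23 yr: 140 × 73 = 10,220
  24+ yr: 160 × 19 = 3040
Adjusted estimate = 44,060 / 920 = 47.8913 → 47.9.

47.9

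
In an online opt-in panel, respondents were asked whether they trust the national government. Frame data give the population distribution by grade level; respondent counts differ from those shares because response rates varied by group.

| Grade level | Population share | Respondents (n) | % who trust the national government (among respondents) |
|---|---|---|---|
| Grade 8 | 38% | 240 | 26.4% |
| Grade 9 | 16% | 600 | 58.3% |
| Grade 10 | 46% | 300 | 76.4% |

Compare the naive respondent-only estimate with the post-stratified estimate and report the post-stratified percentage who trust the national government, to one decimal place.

54.5%

Unadjusted (pooled respondent) estimate weights by respondent counts:
  (240/1140)×26.4 + (600/1140)×58.3 + (300/1140)×76.4 = 56.3474%
Post-stratified estimate weights by population shares:
  0.38×26.4 + 0.16×58.3 + 0.46×76.4 = 54.504%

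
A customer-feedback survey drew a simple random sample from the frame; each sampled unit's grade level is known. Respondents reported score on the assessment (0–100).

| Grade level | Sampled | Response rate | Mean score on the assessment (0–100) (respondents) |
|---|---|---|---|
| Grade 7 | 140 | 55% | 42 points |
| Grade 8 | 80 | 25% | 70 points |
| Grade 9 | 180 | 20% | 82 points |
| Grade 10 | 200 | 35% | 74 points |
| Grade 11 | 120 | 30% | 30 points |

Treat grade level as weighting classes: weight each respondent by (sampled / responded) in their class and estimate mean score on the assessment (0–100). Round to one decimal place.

62.0

Weighting each respondent by the inverse class response rate inflates each class back to its sampled size, so the class weight is n_sampled:
  Grade 7: 140 × 42 = 5880
  Grade 8: 80 × 70 = 5600
  Grade 9: 180 × 82 = 14,760
  Grade 10: 200 × 74 = 14,800
  Grade 11: 120 × 30 = 3600
Adjusted estimate = 44,640 / 720 = 62 → 62.0.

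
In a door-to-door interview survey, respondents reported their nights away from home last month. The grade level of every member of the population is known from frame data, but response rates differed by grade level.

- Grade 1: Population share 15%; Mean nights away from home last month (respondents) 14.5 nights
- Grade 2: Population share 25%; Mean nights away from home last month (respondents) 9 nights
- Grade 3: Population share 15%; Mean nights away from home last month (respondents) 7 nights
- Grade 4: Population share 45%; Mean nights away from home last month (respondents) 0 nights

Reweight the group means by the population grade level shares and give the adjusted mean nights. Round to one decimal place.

Weight each group's respondent value by its population share:
  Grade 1: 0.15 × 14.5 = 2.175
  Grade 2: 0.25 × 9 = 2.25
  Grade 3: 0.15 × 7 = 1.05
  Grade 4: 0.45 × 0 = 0
Post-stratified estimate = 5.475 → 5.5.

5.5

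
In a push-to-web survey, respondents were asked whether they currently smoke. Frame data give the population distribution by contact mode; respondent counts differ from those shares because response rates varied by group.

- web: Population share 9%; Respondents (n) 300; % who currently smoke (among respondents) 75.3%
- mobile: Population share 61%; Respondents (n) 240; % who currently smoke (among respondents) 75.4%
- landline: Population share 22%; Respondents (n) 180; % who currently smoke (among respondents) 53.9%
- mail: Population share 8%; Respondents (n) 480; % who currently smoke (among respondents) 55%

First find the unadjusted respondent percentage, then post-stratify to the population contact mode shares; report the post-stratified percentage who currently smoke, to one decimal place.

Naive respondent-only estimate (weights = respondent counts):
  (300/1200)×75.3 + (240/1200)×75.4 + (180/1200)×53.9 + (480/1200)×55 = 63.99%
Post-stratifying to population shares instead:
  0.09×75.3 + 0.61×75.4 + 0.22×53.9 + 0.08×55 = 69.029%

69.0%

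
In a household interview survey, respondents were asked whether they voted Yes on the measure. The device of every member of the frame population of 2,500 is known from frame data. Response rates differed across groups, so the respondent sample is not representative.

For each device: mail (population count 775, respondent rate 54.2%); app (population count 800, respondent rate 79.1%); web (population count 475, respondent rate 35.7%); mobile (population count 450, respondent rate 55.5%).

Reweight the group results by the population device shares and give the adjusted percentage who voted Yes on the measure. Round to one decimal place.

58.9%

Weight each group's respondent value by its population share:
  mail: (775/2,500) × 54.2 = 16.802
  app: (800/2,500) × 79.1 = 25.312
  web: (475/2,500) × 35.7 = 6.783
  mobile: (450/2,500) × 55.5 = 9.99
Post-stratified estimate = 58.887 → 58.9%.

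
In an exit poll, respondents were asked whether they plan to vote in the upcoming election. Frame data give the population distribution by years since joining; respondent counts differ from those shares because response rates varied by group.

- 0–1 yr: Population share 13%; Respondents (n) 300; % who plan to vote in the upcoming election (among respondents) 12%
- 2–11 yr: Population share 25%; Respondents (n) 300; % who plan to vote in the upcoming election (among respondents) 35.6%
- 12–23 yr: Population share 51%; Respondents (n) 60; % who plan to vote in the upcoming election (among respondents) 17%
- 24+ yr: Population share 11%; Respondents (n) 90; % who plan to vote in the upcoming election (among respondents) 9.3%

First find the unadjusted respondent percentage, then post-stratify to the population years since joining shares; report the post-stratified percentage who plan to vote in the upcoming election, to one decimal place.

20.2%

Naive respondent-only estimate (weights = respondent counts):
  (300/750)×12 + (300/750)×35.6 + (60/750)×17 + (90/750)×9.3 = 21.516%
Reweighting by population years since joining shares:
  0.13×12 + 0.25×35.6 + 0.51×17 + 0.11×9.3 = 20.153%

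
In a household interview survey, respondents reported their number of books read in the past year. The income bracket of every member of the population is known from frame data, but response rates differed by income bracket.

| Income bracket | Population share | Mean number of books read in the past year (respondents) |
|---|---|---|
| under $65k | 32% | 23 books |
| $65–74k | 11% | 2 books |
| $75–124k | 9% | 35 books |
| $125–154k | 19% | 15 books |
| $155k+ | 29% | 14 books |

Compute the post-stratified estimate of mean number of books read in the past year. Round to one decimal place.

Each cell contributes population-share × respondent value:
  under $65k: 0.32 × 23 = 7.36
  $65–74k: 0.11 × 2 = 0.22
  $75–124k: 0.09 × 35 = 3.15
  $125–154k: 0.19 × 15 = 2.85
  $155k+: 0.29 × 14 = 4.06
Post-stratified estimate = 17.64 → 17.6.

17.6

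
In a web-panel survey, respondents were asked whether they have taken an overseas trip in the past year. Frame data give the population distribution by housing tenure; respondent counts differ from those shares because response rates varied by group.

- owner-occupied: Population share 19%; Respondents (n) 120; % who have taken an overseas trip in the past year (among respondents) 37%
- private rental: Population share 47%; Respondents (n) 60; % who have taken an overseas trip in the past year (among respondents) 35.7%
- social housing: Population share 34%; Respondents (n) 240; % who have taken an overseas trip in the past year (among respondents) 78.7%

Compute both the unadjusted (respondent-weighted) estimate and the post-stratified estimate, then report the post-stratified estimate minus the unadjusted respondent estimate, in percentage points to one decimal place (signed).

-10.1 percentage points

Naive respondent-only estimate (weights = respondent counts):
  (120/420)×37 + (60/420)×35.7 + (240/420)×78.7 = 60.6429%
Reweighting by population housing tenure shares:
  0.19×37 + 0.47×35.7 + 0.34×78.7 = 50.567%
Difference = 50.567 − 60.6429 = -10.0759 pp.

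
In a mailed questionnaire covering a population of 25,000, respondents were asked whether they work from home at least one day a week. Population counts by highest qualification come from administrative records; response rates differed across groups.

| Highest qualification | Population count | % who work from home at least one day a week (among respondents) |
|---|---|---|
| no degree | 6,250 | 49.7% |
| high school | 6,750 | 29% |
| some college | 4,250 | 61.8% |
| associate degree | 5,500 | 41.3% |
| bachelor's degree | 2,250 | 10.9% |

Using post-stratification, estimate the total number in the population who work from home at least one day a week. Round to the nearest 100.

Apply each group's respondent rate to its population count:
  no degree: 6,250 × 49.7% = 3106.25
  high school: 6,750 × 29% = 1957.5
  some college: 4,250 × 61.8% = 2626.5
  associate degree: 5,500 × 41.3% = 2271.5
  bachelor's degree: 2,250 × 10.9% = 245.25
Estimated total = 10,207 → 10,200.

10,200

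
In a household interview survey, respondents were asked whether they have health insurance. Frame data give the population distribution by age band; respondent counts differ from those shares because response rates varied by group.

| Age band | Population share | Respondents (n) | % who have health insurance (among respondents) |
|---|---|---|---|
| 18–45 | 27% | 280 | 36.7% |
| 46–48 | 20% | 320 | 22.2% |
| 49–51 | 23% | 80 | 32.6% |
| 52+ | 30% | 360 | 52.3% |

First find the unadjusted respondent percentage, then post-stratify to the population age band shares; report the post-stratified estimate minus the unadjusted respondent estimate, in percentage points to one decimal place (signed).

Unadjusted (pooled respondent) estimate weights by respondent counts:
  (280/1040)×36.7 + (320/1040)×22.2 + (80/1040)×32.6 + (360/1040)×52.3 = 37.3231%
Reweighting by population age band shares:
  0.27×36.7 + 0.2×22.2 + 0.23×32.6 + 0.3×52.3 = 37.537%
Difference = 37.537 − 37.3231 = 0.2139 pp.

+0.2 percentage points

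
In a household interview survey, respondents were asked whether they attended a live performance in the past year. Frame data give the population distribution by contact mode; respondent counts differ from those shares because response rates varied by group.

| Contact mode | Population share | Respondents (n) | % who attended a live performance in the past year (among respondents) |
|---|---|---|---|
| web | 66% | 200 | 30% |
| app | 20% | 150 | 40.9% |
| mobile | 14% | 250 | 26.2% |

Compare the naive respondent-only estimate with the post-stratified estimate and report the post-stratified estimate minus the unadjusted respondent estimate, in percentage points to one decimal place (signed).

Naive respondent-only estimate (weights = respondent counts):
  (200/600)×30 + (150/600)×40.9 + (250/600)×26.2 = 31.1417%
Reweighting by population contact mode shares:
  0.66×30 + 0.2×40.9 + 0.14×26.2 = 31.648%
Difference = 31.648 − 31.1417 = 0.5063 pp.

+0.5 percentage points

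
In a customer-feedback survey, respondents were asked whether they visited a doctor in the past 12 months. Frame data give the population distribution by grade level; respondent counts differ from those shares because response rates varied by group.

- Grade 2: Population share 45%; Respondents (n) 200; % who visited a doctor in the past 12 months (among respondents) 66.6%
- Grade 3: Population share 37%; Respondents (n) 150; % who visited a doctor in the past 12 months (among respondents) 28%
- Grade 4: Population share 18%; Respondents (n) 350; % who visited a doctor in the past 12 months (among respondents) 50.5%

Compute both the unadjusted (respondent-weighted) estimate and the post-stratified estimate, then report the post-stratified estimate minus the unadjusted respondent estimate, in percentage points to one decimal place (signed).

-0.9 percentage points

Without adjustment, the pooled respondent share is:
  (200/700)×66.6 + (150/700)×28 + (350/700)×50.5 = 50.2786%
Post-stratified estimate weights by population shares:
  0.45×66.6 + 0.37×28 + 0.18×50.5 = 49.42%
Difference = 49.42 − 50.2786 = -0.8586 pp.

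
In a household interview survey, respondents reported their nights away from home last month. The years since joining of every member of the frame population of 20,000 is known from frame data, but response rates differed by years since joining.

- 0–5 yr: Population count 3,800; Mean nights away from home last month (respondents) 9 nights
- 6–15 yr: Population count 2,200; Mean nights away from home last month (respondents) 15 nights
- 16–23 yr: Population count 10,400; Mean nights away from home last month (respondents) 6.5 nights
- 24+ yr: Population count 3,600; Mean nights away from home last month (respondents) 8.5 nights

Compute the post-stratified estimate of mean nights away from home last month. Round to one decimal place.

8.3

Weight each group's respondent value by its population share:
  0–5 yr: (3,800/20,000) × 9 = 1.71
  6–15 yr: (2,200/20,000) × 15 = 1.65
  16–23 yr: (10,400/20,000) × 6.5 = 3.38
  24+ yr: (3,600/20,000) × 8.5 = 1.53
Post-stratified estimate = 8.27 → 8.3.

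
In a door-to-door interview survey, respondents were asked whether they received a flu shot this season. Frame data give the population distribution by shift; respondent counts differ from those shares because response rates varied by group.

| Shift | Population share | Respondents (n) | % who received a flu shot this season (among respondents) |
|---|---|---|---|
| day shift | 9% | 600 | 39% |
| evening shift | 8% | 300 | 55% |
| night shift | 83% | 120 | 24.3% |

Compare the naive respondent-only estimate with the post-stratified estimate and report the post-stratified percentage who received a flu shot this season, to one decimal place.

Unadjusted (pooled respondent) estimate weights by respondent counts:
  (600/1020)×39 + (300/1020)×55 + (120/1020)×24.3 = 41.9765%
Post-stratified estimate weights by population shares:
  0.09×39 + 0.08×55 + 0.83×24.3 = 28.079%

28.1%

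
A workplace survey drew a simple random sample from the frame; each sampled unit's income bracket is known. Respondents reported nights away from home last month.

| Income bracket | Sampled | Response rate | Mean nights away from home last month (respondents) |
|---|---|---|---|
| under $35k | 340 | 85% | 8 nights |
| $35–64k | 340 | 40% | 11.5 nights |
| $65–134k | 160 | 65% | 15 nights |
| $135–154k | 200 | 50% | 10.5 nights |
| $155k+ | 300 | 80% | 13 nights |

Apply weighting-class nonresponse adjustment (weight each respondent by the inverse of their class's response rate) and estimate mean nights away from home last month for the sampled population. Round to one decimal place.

With weight = n_sampled/n_responded per class, the weighted class total is n_sampled:
  under $35k: 340 × 8 = 2720
  $35–64k: 340 × 11.5 = 3910
  $65–134k: 160 × 15 = 2400
  $135–154k: 200 × 10.5 = 2100
  $155k+: 300 × 13 = 3900
Adjusted estimate = 15,030 / 1,340 = 11.2164 → 11.2.

11.2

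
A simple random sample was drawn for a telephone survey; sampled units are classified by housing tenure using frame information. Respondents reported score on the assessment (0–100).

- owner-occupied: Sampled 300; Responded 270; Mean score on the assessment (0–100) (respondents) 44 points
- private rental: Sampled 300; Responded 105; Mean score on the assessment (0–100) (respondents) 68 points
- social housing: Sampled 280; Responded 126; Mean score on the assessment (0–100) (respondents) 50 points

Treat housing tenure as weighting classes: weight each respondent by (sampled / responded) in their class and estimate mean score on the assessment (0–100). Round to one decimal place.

54.1

Response rates by class: owner-occupied 270/300 = 90%, private rental 105/300 = 35%, social housing 126/280 = 45%.
With weight = n_sampled/n_responded per class, the weighted class total is n_sampled:
  owner-occupied: 300 × 44 = 13,200
  private rental: 300 × 68 = 20,400
  social housing: 280 × 50 = 14,000
Adjusted estimate = 47,600 / 880 = 54.0909 → 54.1.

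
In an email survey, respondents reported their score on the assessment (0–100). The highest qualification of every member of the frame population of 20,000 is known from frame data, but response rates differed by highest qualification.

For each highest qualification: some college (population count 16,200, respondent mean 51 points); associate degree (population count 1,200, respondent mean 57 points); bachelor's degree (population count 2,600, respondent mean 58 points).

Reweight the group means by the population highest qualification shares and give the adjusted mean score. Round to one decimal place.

52.3

Each cell contributes population-share × respondent value:
  some college: (16,200/20,000) × 51 = 41.31
  associate degree: (1,200/20,000) × 57 = 3.42
  bachelor's degree: (2,600/20,000) × 58 = 7.54
Post-stratified estimate = 52.27 → 52.3.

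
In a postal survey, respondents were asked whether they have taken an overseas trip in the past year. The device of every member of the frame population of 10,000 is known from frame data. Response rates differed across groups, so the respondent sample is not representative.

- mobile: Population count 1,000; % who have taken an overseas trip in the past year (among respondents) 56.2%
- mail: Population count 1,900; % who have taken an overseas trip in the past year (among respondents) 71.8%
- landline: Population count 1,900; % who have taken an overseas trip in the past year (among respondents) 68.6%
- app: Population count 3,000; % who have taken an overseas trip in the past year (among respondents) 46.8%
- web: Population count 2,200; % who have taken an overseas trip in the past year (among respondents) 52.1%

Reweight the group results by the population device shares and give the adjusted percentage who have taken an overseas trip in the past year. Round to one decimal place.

Each cell contributes population-share × respondent value:
  mobile: (1,000/10,000) × 56.2 = 5.62
  mail: (1,900/10,000) × 71.8 = 13.642
  landline: (1,900/10,000) × 68.6 = 13.034
  app: (3,000/10,000) × 46.8 = 14.04
  web: (2,200/10,000) × 52.1 = 11.462
Post-stratified estimate = 57.798 → 57.8%.

57.8%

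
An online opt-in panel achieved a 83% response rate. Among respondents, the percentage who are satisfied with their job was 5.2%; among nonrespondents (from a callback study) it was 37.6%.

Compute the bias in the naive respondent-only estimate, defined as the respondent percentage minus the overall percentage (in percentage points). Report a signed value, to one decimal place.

Nonresponse fraction = 1 − 0.83 = 0.17.
Bias = (nonresponse fraction) × (respondent percentage − nonrespondent percentage)
     = 0.17 × (5.2 − 37.6) = 0.17 × -32.4 = -5.508.

-5.5 percentage points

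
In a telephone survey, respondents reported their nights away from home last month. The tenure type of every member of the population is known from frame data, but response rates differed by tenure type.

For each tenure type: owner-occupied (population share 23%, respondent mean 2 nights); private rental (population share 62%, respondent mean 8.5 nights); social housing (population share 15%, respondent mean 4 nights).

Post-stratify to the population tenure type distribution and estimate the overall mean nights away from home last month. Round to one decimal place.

6.3

Reweight to the known tenure type distribution:
  owner-occupied: 0.23 × 2 = 0.46
  private rental: 0.62 × 8.5 = 5.27
  social housing: 0.15 × 4 = 0.6
Post-stratified estimate = 6.33 → 6.3.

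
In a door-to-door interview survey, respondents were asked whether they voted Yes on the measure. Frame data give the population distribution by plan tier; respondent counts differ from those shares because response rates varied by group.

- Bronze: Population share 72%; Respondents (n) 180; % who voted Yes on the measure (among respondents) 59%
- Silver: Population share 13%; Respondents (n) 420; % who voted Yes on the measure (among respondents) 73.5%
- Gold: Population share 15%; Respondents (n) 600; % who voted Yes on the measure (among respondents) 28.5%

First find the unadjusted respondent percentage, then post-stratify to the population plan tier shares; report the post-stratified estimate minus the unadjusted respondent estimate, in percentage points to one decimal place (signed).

Without adjustment, the pooled respondent share is:
  (180/1200)×59 + (420/1200)×73.5 + (600/1200)×28.5 = 48.825%
Post-stratifying to population shares instead:
  0.72×59 + 0.13×73.5 + 0.15×28.5 = 56.31%
Difference = 56.31 − 48.825 = 7.485 pp.

+7.5 percentage points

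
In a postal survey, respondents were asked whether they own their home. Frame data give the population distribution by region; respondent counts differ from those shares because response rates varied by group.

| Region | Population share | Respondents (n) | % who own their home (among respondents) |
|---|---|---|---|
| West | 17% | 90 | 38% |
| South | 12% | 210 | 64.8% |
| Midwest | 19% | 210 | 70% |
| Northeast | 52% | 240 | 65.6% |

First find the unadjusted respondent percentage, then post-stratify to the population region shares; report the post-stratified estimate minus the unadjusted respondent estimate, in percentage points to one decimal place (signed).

Unadjusted (pooled respondent) estimate weights by respondent counts:
  (90/750)×38 + (210/750)×64.8 + (210/750)×70 + (240/750)×65.6 = 63.296%
Post-stratifying to population shares instead:
  0.17×38 + 0.12×64.8 + 0.19×70 + 0.52×65.6 = 61.648%
Difference = 61.648 − 63.296 = -1.648 pp.

-1.6 percentage points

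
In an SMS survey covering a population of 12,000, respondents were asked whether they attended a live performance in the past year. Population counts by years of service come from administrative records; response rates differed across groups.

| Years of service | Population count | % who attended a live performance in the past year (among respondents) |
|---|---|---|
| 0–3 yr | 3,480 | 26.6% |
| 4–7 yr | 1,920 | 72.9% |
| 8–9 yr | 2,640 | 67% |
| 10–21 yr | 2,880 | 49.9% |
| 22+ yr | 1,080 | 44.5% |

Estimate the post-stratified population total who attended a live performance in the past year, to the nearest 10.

Apply each group's respondent rate to its population count:
  0–3 yr: 3,480 × 26.6% = 925.68
  4–7 yr: 1,920 × 72.9% = 1399.68
  8–9 yr: 2,640 × 67% = 1768.8
  10–21 yr: 2,880 × 49.9% = 1437.12
  22+ yr: 1,080 × 44.5% = 480.6
Estimated total = 6011.88 → 6,010.

6,010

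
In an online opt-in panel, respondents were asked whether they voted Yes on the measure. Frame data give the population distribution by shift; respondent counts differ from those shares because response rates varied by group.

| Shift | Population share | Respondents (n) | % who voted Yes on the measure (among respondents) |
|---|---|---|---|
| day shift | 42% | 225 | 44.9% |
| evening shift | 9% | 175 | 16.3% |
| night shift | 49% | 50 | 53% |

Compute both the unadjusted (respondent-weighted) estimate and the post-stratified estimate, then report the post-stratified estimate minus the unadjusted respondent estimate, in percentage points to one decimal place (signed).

Naive respondent-only estimate (weights = respondent counts):
  (225/450)×44.9 + (175/450)×16.3 + (50/450)×53 = 34.6778%
Reweighting by population shift shares:
  0.42×44.9 + 0.09×16.3 + 0.49×53 = 46.295%
Difference = 46.295 − 34.6778 = 11.6172 pp.

+11.6 percentage points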